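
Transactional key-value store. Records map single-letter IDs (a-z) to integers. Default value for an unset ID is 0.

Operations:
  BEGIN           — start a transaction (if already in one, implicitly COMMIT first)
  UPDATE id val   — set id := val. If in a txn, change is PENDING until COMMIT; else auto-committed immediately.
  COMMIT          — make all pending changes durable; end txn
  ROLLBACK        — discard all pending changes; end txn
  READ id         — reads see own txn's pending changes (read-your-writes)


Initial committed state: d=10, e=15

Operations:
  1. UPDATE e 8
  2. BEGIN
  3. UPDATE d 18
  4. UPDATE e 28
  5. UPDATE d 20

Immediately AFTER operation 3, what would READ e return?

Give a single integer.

Initial committed: {d=10, e=15}
Op 1: UPDATE e=8 (auto-commit; committed e=8)
Op 2: BEGIN: in_txn=True, pending={}
Op 3: UPDATE d=18 (pending; pending now {d=18})
After op 3: visible(e) = 8 (pending={d=18}, committed={d=10, e=8})

Answer: 8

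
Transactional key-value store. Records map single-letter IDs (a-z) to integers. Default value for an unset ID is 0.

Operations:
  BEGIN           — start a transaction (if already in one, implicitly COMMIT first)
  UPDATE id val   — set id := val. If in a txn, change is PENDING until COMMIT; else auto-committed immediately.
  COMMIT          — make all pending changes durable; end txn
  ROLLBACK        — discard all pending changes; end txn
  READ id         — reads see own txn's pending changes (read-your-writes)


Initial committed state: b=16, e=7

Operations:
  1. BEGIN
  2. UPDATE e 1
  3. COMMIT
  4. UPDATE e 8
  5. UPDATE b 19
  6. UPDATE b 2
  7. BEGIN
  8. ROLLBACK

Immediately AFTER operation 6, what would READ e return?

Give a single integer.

Answer: 8

Derivation:
Initial committed: {b=16, e=7}
Op 1: BEGIN: in_txn=True, pending={}
Op 2: UPDATE e=1 (pending; pending now {e=1})
Op 3: COMMIT: merged ['e'] into committed; committed now {b=16, e=1}
Op 4: UPDATE e=8 (auto-commit; committed e=8)
Op 5: UPDATE b=19 (auto-commit; committed b=19)
Op 6: UPDATE b=2 (auto-commit; committed b=2)
After op 6: visible(e) = 8 (pending={}, committed={b=2, e=8})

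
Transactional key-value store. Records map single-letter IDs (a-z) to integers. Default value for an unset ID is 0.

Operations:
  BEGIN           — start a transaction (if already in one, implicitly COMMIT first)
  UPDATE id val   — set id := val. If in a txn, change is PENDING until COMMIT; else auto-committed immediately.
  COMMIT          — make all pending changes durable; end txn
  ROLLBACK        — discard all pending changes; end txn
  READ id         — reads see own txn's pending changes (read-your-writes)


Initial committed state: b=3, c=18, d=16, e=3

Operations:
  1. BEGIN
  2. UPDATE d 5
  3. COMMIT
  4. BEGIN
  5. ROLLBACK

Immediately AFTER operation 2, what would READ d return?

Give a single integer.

Initial committed: {b=3, c=18, d=16, e=3}
Op 1: BEGIN: in_txn=True, pending={}
Op 2: UPDATE d=5 (pending; pending now {d=5})
After op 2: visible(d) = 5 (pending={d=5}, committed={b=3, c=18, d=16, e=3})

Answer: 5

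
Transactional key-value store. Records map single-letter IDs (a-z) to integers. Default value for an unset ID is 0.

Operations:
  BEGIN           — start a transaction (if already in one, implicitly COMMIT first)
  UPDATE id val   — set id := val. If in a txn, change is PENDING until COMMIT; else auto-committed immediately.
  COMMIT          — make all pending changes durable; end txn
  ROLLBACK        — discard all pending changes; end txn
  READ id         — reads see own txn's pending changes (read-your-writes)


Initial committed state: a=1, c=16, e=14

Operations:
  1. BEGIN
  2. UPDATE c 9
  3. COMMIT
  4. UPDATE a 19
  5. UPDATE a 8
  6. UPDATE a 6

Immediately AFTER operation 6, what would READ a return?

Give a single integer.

Initial committed: {a=1, c=16, e=14}
Op 1: BEGIN: in_txn=True, pending={}
Op 2: UPDATE c=9 (pending; pending now {c=9})
Op 3: COMMIT: merged ['c'] into committed; committed now {a=1, c=9, e=14}
Op 4: UPDATE a=19 (auto-commit; committed a=19)
Op 5: UPDATE a=8 (auto-commit; committed a=8)
Op 6: UPDATE a=6 (auto-commit; committed a=6)
After op 6: visible(a) = 6 (pending={}, committed={a=6, c=9, e=14})

Answer: 6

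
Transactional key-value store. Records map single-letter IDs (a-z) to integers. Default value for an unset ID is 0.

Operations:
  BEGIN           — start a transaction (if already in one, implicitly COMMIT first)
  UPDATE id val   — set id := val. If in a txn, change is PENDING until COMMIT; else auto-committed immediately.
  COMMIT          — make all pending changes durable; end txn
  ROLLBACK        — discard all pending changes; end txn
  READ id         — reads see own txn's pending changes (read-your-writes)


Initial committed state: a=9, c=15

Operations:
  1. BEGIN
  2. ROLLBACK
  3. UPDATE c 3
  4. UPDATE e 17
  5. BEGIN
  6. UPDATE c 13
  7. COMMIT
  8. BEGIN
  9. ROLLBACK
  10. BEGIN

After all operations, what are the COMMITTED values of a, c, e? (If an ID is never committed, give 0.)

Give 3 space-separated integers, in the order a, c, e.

Initial committed: {a=9, c=15}
Op 1: BEGIN: in_txn=True, pending={}
Op 2: ROLLBACK: discarded pending []; in_txn=False
Op 3: UPDATE c=3 (auto-commit; committed c=3)
Op 4: UPDATE e=17 (auto-commit; committed e=17)
Op 5: BEGIN: in_txn=True, pending={}
Op 6: UPDATE c=13 (pending; pending now {c=13})
Op 7: COMMIT: merged ['c'] into committed; committed now {a=9, c=13, e=17}
Op 8: BEGIN: in_txn=True, pending={}
Op 9: ROLLBACK: discarded pending []; in_txn=False
Op 10: BEGIN: in_txn=True, pending={}
Final committed: {a=9, c=13, e=17}

Answer: 9 13 17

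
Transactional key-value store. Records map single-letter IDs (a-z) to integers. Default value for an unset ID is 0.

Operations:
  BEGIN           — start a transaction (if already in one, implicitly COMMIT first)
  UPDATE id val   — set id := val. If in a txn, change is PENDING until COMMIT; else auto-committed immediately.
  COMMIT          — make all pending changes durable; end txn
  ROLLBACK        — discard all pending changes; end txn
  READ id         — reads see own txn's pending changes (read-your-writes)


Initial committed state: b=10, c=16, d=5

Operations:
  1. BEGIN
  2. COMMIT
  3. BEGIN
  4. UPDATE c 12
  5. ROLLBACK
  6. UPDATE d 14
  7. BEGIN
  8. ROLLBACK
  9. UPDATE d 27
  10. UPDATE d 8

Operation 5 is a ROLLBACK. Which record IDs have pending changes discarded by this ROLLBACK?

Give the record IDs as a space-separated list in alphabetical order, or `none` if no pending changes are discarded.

Initial committed: {b=10, c=16, d=5}
Op 1: BEGIN: in_txn=True, pending={}
Op 2: COMMIT: merged [] into committed; committed now {b=10, c=16, d=5}
Op 3: BEGIN: in_txn=True, pending={}
Op 4: UPDATE c=12 (pending; pending now {c=12})
Op 5: ROLLBACK: discarded pending ['c']; in_txn=False
Op 6: UPDATE d=14 (auto-commit; committed d=14)
Op 7: BEGIN: in_txn=True, pending={}
Op 8: ROLLBACK: discarded pending []; in_txn=False
Op 9: UPDATE d=27 (auto-commit; committed d=27)
Op 10: UPDATE d=8 (auto-commit; committed d=8)
ROLLBACK at op 5 discards: ['c']

Answer: c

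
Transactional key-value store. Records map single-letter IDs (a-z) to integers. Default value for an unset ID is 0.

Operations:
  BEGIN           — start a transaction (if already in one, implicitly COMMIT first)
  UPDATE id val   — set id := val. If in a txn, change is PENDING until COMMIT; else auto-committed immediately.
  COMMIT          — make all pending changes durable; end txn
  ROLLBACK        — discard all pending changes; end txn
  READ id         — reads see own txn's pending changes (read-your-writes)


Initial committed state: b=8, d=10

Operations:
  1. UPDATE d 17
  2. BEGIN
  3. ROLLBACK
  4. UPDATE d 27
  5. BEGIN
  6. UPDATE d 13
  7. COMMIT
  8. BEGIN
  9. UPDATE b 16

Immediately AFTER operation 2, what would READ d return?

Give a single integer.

Answer: 17

Derivation:
Initial committed: {b=8, d=10}
Op 1: UPDATE d=17 (auto-commit; committed d=17)
Op 2: BEGIN: in_txn=True, pending={}
After op 2: visible(d) = 17 (pending={}, committed={b=8, d=17})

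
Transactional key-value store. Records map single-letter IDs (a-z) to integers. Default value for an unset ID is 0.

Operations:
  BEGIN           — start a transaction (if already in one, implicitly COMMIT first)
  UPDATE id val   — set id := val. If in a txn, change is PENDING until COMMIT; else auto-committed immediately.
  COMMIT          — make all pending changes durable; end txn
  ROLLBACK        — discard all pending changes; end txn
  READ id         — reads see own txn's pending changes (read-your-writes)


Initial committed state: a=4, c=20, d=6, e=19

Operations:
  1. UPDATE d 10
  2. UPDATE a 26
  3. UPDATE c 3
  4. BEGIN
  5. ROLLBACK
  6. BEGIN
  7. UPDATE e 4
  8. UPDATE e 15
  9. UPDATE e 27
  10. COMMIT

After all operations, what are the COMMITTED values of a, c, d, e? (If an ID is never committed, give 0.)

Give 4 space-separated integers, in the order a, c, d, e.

Initial committed: {a=4, c=20, d=6, e=19}
Op 1: UPDATE d=10 (auto-commit; committed d=10)
Op 2: UPDATE a=26 (auto-commit; committed a=26)
Op 3: UPDATE c=3 (auto-commit; committed c=3)
Op 4: BEGIN: in_txn=True, pending={}
Op 5: ROLLBACK: discarded pending []; in_txn=False
Op 6: BEGIN: in_txn=True, pending={}
Op 7: UPDATE e=4 (pending; pending now {e=4})
Op 8: UPDATE e=15 (pending; pending now {e=15})
Op 9: UPDATE e=27 (pending; pending now {e=27})
Op 10: COMMIT: merged ['e'] into committed; committed now {a=26, c=3, d=10, e=27}
Final committed: {a=26, c=3, d=10, e=27}

Answer: 26 3 10 27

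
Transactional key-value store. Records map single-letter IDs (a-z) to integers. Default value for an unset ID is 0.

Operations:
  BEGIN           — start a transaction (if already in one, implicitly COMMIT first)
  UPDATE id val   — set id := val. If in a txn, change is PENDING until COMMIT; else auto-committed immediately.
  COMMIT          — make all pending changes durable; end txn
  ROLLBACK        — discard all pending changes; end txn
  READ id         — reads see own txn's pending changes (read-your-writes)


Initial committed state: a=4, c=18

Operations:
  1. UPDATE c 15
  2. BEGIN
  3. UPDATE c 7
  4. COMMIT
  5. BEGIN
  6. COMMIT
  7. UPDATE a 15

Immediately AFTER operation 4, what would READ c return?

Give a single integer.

Answer: 7

Derivation:
Initial committed: {a=4, c=18}
Op 1: UPDATE c=15 (auto-commit; committed c=15)
Op 2: BEGIN: in_txn=True, pending={}
Op 3: UPDATE c=7 (pending; pending now {c=7})
Op 4: COMMIT: merged ['c'] into committed; committed now {a=4, c=7}
After op 4: visible(c) = 7 (pending={}, committed={a=4, c=7})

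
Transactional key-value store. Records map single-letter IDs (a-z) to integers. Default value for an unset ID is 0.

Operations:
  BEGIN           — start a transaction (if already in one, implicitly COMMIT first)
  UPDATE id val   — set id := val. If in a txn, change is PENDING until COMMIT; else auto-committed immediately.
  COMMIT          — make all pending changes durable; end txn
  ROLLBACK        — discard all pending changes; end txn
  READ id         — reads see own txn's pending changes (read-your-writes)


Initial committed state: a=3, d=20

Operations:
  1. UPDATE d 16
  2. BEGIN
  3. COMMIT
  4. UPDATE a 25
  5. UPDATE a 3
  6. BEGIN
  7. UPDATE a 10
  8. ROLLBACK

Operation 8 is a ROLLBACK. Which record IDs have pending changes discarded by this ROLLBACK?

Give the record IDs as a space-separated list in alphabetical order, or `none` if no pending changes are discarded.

Answer: a

Derivation:
Initial committed: {a=3, d=20}
Op 1: UPDATE d=16 (auto-commit; committed d=16)
Op 2: BEGIN: in_txn=True, pending={}
Op 3: COMMIT: merged [] into committed; committed now {a=3, d=16}
Op 4: UPDATE a=25 (auto-commit; committed a=25)
Op 5: UPDATE a=3 (auto-commit; committed a=3)
Op 6: BEGIN: in_txn=True, pending={}
Op 7: UPDATE a=10 (pending; pending now {a=10})
Op 8: ROLLBACK: discarded pending ['a']; in_txn=False
ROLLBACK at op 8 discards: ['a']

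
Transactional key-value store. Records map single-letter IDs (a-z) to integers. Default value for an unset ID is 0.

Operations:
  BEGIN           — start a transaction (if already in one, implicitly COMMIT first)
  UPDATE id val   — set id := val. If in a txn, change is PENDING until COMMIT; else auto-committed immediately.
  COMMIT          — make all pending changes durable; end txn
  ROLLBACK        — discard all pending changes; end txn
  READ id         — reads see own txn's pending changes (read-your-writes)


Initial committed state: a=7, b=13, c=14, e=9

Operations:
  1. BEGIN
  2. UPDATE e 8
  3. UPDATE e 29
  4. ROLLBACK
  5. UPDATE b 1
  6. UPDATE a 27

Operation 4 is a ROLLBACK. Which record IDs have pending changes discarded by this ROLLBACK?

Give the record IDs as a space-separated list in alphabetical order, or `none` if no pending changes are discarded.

Initial committed: {a=7, b=13, c=14, e=9}
Op 1: BEGIN: in_txn=True, pending={}
Op 2: UPDATE e=8 (pending; pending now {e=8})
Op 3: UPDATE e=29 (pending; pending now {e=29})
Op 4: ROLLBACK: discarded pending ['e']; in_txn=False
Op 5: UPDATE b=1 (auto-commit; committed b=1)
Op 6: UPDATE a=27 (auto-commit; committed a=27)
ROLLBACK at op 4 discards: ['e']

Answer: e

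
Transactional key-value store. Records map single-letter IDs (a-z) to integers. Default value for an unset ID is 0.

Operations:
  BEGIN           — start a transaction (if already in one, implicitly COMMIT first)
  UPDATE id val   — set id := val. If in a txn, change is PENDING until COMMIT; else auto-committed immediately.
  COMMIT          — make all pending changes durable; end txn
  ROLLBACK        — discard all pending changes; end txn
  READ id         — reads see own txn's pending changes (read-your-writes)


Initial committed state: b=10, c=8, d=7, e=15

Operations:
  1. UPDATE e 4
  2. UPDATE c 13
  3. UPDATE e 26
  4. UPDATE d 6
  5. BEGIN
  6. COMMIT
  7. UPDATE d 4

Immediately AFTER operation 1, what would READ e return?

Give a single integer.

Initial committed: {b=10, c=8, d=7, e=15}
Op 1: UPDATE e=4 (auto-commit; committed e=4)
After op 1: visible(e) = 4 (pending={}, committed={b=10, c=8, d=7, e=4})

Answer: 4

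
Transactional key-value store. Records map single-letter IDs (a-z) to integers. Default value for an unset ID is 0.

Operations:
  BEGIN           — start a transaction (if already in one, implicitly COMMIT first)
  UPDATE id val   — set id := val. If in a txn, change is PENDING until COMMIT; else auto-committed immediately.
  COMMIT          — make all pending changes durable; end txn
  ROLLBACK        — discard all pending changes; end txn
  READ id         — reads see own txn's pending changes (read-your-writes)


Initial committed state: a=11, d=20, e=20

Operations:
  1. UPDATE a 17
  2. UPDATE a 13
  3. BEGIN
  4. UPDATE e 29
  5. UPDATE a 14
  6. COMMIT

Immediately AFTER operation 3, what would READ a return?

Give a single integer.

Initial committed: {a=11, d=20, e=20}
Op 1: UPDATE a=17 (auto-commit; committed a=17)
Op 2: UPDATE a=13 (auto-commit; committed a=13)
Op 3: BEGIN: in_txn=True, pending={}
After op 3: visible(a) = 13 (pending={}, committed={a=13, d=20, e=20})

Answer: 13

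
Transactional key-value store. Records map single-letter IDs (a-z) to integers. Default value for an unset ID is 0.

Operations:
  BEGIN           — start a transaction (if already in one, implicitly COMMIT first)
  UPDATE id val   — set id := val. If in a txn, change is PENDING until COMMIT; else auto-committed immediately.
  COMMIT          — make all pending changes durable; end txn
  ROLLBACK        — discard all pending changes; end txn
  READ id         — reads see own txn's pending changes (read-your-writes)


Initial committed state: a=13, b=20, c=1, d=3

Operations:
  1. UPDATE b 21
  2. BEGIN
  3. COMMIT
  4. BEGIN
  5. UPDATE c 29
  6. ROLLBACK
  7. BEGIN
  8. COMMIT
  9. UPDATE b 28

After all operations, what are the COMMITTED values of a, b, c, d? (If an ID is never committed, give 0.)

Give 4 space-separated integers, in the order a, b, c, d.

Answer: 13 28 1 3

Derivation:
Initial committed: {a=13, b=20, c=1, d=3}
Op 1: UPDATE b=21 (auto-commit; committed b=21)
Op 2: BEGIN: in_txn=True, pending={}
Op 3: COMMIT: merged [] into committed; committed now {a=13, b=21, c=1, d=3}
Op 4: BEGIN: in_txn=True, pending={}
Op 5: UPDATE c=29 (pending; pending now {c=29})
Op 6: ROLLBACK: discarded pending ['c']; in_txn=False
Op 7: BEGIN: in_txn=True, pending={}
Op 8: COMMIT: merged [] into committed; committed now {a=13, b=21, c=1, d=3}
Op 9: UPDATE b=28 (auto-commit; committed b=28)
Final committed: {a=13, b=28, c=1, d=3}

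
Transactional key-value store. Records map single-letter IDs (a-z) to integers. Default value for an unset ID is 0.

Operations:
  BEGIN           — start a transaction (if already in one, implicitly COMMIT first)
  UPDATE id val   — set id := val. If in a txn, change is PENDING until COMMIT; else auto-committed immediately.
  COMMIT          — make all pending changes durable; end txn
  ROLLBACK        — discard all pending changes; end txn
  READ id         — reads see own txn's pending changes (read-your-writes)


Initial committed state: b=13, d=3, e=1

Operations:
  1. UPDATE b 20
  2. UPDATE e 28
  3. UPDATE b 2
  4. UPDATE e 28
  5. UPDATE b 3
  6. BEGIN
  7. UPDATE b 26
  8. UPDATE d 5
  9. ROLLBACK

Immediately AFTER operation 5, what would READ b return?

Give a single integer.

Initial committed: {b=13, d=3, e=1}
Op 1: UPDATE b=20 (auto-commit; committed b=20)
Op 2: UPDATE e=28 (auto-commit; committed e=28)
Op 3: UPDATE b=2 (auto-commit; committed b=2)
Op 4: UPDATE e=28 (auto-commit; committed e=28)
Op 5: UPDATE b=3 (auto-commit; committed b=3)
After op 5: visible(b) = 3 (pending={}, committed={b=3, d=3, e=28})

Answer: 3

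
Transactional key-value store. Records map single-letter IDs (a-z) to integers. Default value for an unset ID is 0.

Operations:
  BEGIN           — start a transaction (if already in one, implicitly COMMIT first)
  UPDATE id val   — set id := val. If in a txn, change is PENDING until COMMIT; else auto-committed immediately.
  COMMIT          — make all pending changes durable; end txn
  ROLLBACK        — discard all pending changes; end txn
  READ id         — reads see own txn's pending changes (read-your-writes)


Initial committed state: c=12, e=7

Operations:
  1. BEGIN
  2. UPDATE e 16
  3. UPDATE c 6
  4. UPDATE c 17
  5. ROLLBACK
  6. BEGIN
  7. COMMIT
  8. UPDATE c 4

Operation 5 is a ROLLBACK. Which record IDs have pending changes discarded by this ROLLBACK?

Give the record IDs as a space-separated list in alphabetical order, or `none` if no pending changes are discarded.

Initial committed: {c=12, e=7}
Op 1: BEGIN: in_txn=True, pending={}
Op 2: UPDATE e=16 (pending; pending now {e=16})
Op 3: UPDATE c=6 (pending; pending now {c=6, e=16})
Op 4: UPDATE c=17 (pending; pending now {c=17, e=16})
Op 5: ROLLBACK: discarded pending ['c', 'e']; in_txn=False
Op 6: BEGIN: in_txn=True, pending={}
Op 7: COMMIT: merged [] into committed; committed now {c=12, e=7}
Op 8: UPDATE c=4 (auto-commit; committed c=4)
ROLLBACK at op 5 discards: ['c', 'e']

Answer: c e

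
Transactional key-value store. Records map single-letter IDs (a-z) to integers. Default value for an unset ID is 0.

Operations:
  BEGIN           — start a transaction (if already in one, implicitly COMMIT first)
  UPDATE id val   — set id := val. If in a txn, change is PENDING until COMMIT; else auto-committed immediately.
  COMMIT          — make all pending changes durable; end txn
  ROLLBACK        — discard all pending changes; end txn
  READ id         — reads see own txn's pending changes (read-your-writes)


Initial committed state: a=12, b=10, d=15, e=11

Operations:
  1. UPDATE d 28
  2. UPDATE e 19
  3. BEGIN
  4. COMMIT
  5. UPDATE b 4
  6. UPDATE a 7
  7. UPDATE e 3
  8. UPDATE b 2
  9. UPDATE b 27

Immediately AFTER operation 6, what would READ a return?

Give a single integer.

Initial committed: {a=12, b=10, d=15, e=11}
Op 1: UPDATE d=28 (auto-commit; committed d=28)
Op 2: UPDATE e=19 (auto-commit; committed e=19)
Op 3: BEGIN: in_txn=True, pending={}
Op 4: COMMIT: merged [] into committed; committed now {a=12, b=10, d=28, e=19}
Op 5: UPDATE b=4 (auto-commit; committed b=4)
Op 6: UPDATE a=7 (auto-commit; committed a=7)
After op 6: visible(a) = 7 (pending={}, committed={a=7, b=4, d=28, e=19})

Answer: 7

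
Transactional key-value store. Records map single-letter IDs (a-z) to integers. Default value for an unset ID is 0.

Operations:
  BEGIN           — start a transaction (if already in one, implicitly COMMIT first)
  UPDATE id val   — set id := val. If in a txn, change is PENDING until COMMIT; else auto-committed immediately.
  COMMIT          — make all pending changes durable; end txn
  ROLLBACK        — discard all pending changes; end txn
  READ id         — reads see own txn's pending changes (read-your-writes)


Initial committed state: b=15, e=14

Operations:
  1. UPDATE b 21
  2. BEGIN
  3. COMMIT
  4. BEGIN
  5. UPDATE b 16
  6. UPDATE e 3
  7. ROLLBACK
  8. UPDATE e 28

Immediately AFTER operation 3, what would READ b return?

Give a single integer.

Initial committed: {b=15, e=14}
Op 1: UPDATE b=21 (auto-commit; committed b=21)
Op 2: BEGIN: in_txn=True, pending={}
Op 3: COMMIT: merged [] into committed; committed now {b=21, e=14}
After op 3: visible(b) = 21 (pending={}, committed={b=21, e=14})

Answer: 21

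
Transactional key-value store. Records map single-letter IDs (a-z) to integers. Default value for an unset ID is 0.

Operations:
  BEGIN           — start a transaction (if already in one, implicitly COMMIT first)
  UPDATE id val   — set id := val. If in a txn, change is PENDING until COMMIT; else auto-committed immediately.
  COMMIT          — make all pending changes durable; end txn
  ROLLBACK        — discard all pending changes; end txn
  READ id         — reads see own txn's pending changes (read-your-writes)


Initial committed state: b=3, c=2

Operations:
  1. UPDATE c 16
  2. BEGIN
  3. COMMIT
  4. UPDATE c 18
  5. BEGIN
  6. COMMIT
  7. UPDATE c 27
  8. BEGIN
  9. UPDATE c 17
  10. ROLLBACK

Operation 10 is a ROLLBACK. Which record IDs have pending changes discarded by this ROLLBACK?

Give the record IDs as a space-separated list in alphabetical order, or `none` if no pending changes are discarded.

Answer: c

Derivation:
Initial committed: {b=3, c=2}
Op 1: UPDATE c=16 (auto-commit; committed c=16)
Op 2: BEGIN: in_txn=True, pending={}
Op 3: COMMIT: merged [] into committed; committed now {b=3, c=16}
Op 4: UPDATE c=18 (auto-commit; committed c=18)
Op 5: BEGIN: in_txn=True, pending={}
Op 6: COMMIT: merged [] into committed; committed now {b=3, c=18}
Op 7: UPDATE c=27 (auto-commit; committed c=27)
Op 8: BEGIN: in_txn=True, pending={}
Op 9: UPDATE c=17 (pending; pending now {c=17})
Op 10: ROLLBACK: discarded pending ['c']; in_txn=False
ROLLBACK at op 10 discards: ['c']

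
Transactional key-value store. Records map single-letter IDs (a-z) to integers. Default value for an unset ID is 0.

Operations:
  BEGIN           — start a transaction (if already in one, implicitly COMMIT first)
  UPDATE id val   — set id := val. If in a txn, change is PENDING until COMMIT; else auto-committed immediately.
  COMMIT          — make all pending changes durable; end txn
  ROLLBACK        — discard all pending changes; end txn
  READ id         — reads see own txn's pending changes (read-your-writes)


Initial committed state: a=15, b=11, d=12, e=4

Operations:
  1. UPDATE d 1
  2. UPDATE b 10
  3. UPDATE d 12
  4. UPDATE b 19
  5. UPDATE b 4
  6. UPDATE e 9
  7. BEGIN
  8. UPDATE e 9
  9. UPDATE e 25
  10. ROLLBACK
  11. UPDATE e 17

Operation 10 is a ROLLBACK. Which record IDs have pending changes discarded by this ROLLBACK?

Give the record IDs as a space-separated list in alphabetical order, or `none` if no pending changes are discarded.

Initial committed: {a=15, b=11, d=12, e=4}
Op 1: UPDATE d=1 (auto-commit; committed d=1)
Op 2: UPDATE b=10 (auto-commit; committed b=10)
Op 3: UPDATE d=12 (auto-commit; committed d=12)
Op 4: UPDATE b=19 (auto-commit; committed b=19)
Op 5: UPDATE b=4 (auto-commit; committed b=4)
Op 6: UPDATE e=9 (auto-commit; committed e=9)
Op 7: BEGIN: in_txn=True, pending={}
Op 8: UPDATE e=9 (pending; pending now {e=9})
Op 9: UPDATE e=25 (pending; pending now {e=25})
Op 10: ROLLBACK: discarded pending ['e']; in_txn=False
Op 11: UPDATE e=17 (auto-commit; committed e=17)
ROLLBACK at op 10 discards: ['e']

Answer: e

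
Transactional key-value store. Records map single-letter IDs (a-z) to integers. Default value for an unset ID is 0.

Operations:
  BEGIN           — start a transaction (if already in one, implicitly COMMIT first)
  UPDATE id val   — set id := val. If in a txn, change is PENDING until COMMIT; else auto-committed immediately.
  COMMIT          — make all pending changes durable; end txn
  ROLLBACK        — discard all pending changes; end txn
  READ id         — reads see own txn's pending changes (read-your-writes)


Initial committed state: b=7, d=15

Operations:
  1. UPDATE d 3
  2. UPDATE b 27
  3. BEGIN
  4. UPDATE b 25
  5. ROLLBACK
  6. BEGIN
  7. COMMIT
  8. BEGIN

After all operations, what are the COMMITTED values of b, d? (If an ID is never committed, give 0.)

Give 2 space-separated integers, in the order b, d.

Answer: 27 3

Derivation:
Initial committed: {b=7, d=15}
Op 1: UPDATE d=3 (auto-commit; committed d=3)
Op 2: UPDATE b=27 (auto-commit; committed b=27)
Op 3: BEGIN: in_txn=True, pending={}
Op 4: UPDATE b=25 (pending; pending now {b=25})
Op 5: ROLLBACK: discarded pending ['b']; in_txn=False
Op 6: BEGIN: in_txn=True, pending={}
Op 7: COMMIT: merged [] into committed; committed now {b=27, d=3}
Op 8: BEGIN: in_txn=True, pending={}
Final committed: {b=27, d=3}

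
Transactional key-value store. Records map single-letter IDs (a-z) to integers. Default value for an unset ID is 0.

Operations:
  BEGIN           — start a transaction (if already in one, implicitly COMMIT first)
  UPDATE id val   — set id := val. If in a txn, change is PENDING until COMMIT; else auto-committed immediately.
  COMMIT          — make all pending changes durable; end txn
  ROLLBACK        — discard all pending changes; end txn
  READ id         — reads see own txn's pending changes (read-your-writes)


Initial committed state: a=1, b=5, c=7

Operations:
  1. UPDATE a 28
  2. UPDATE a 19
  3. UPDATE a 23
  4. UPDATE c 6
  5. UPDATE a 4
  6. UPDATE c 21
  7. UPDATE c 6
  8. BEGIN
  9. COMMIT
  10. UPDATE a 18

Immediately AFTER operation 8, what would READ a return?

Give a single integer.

Answer: 4

Derivation:
Initial committed: {a=1, b=5, c=7}
Op 1: UPDATE a=28 (auto-commit; committed a=28)
Op 2: UPDATE a=19 (auto-commit; committed a=19)
Op 3: UPDATE a=23 (auto-commit; committed a=23)
Op 4: UPDATE c=6 (auto-commit; committed c=6)
Op 5: UPDATE a=4 (auto-commit; committed a=4)
Op 6: UPDATE c=21 (auto-commit; committed c=21)
Op 7: UPDATE c=6 (auto-commit; committed c=6)
Op 8: BEGIN: in_txn=True, pending={}
After op 8: visible(a) = 4 (pending={}, committed={a=4, b=5, c=6})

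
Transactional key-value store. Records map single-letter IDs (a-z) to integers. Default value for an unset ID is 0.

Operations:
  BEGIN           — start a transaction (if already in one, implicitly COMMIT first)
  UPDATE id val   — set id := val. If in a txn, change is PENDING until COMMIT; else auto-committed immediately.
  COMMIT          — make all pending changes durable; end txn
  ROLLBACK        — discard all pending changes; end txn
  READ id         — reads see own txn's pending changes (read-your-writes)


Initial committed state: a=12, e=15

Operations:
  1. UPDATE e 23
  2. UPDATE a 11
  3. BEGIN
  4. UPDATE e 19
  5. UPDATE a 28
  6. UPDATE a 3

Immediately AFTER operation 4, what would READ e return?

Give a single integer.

Answer: 19

Derivation:
Initial committed: {a=12, e=15}
Op 1: UPDATE e=23 (auto-commit; committed e=23)
Op 2: UPDATE a=11 (auto-commit; committed a=11)
Op 3: BEGIN: in_txn=True, pending={}
Op 4: UPDATE e=19 (pending; pending now {e=19})
After op 4: visible(e) = 19 (pending={e=19}, committed={a=11, e=23})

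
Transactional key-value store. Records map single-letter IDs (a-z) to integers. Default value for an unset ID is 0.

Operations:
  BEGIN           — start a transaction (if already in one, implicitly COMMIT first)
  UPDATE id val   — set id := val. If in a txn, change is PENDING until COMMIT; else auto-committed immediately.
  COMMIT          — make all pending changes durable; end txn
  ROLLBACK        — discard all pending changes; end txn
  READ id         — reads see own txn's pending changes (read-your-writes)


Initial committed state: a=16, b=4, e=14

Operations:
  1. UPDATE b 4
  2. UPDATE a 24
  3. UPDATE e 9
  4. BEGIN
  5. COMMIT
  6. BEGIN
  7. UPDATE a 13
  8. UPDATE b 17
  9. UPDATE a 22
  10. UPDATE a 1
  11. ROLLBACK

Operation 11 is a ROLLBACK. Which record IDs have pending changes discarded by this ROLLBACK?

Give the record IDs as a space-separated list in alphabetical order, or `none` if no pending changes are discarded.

Initial committed: {a=16, b=4, e=14}
Op 1: UPDATE b=4 (auto-commit; committed b=4)
Op 2: UPDATE a=24 (auto-commit; committed a=24)
Op 3: UPDATE e=9 (auto-commit; committed e=9)
Op 4: BEGIN: in_txn=True, pending={}
Op 5: COMMIT: merged [] into committed; committed now {a=24, b=4, e=9}
Op 6: BEGIN: in_txn=True, pending={}
Op 7: UPDATE a=13 (pending; pending now {a=13})
Op 8: UPDATE b=17 (pending; pending now {a=13, b=17})
Op 9: UPDATE a=22 (pending; pending now {a=22, b=17})
Op 10: UPDATE a=1 (pending; pending now {a=1, b=17})
Op 11: ROLLBACK: discarded pending ['a', 'b']; in_txn=False
ROLLBACK at op 11 discards: ['a', 'b']

Answer: a b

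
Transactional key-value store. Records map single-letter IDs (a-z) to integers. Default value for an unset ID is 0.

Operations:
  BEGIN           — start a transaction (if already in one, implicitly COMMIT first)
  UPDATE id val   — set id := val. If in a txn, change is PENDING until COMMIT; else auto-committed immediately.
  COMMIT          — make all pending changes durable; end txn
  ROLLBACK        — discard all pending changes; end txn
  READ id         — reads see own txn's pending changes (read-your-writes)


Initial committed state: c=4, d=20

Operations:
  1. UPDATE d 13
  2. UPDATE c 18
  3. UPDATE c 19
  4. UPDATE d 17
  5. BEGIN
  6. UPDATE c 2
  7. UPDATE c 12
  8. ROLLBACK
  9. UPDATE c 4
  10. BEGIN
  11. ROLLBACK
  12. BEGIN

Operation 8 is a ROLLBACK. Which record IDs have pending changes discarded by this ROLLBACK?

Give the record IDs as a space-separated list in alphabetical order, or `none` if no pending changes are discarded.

Initial committed: {c=4, d=20}
Op 1: UPDATE d=13 (auto-commit; committed d=13)
Op 2: UPDATE c=18 (auto-commit; committed c=18)
Op 3: UPDATE c=19 (auto-commit; committed c=19)
Op 4: UPDATE d=17 (auto-commit; committed d=17)
Op 5: BEGIN: in_txn=True, pending={}
Op 6: UPDATE c=2 (pending; pending now {c=2})
Op 7: UPDATE c=12 (pending; pending now {c=12})
Op 8: ROLLBACK: discarded pending ['c']; in_txn=False
Op 9: UPDATE c=4 (auto-commit; committed c=4)
Op 10: BEGIN: in_txn=True, pending={}
Op 11: ROLLBACK: discarded pending []; in_txn=False
Op 12: BEGIN: in_txn=True, pending={}
ROLLBACK at op 8 discards: ['c']

Answer: c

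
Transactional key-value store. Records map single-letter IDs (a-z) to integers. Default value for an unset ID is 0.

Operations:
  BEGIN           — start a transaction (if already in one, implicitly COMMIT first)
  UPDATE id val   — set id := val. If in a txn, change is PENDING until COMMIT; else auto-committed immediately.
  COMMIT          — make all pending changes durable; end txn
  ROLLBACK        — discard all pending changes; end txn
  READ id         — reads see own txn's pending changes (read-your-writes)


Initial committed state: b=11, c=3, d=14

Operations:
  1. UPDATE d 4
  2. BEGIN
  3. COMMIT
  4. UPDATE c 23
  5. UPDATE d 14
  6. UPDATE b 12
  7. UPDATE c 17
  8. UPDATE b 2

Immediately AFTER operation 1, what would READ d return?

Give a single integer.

Initial committed: {b=11, c=3, d=14}
Op 1: UPDATE d=4 (auto-commit; committed d=4)
After op 1: visible(d) = 4 (pending={}, committed={b=11, c=3, d=4})

Answer: 4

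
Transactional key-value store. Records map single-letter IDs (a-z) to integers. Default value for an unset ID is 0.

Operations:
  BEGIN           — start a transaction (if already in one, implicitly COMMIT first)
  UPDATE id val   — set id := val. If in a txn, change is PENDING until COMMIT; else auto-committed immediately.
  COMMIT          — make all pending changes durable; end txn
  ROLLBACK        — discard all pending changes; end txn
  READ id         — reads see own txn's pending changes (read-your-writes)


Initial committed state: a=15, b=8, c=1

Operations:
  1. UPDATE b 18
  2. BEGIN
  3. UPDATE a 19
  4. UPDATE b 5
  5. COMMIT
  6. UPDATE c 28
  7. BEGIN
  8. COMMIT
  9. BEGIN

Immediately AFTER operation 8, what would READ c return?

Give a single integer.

Answer: 28

Derivation:
Initial committed: {a=15, b=8, c=1}
Op 1: UPDATE b=18 (auto-commit; committed b=18)
Op 2: BEGIN: in_txn=True, pending={}
Op 3: UPDATE a=19 (pending; pending now {a=19})
Op 4: UPDATE b=5 (pending; pending now {a=19, b=5})
Op 5: COMMIT: merged ['a', 'b'] into committed; committed now {a=19, b=5, c=1}
Op 6: UPDATE c=28 (auto-commit; committed c=28)
Op 7: BEGIN: in_txn=True, pending={}
Op 8: COMMIT: merged [] into committed; committed now {a=19, b=5, c=28}
After op 8: visible(c) = 28 (pending={}, committed={a=19, b=5, c=28})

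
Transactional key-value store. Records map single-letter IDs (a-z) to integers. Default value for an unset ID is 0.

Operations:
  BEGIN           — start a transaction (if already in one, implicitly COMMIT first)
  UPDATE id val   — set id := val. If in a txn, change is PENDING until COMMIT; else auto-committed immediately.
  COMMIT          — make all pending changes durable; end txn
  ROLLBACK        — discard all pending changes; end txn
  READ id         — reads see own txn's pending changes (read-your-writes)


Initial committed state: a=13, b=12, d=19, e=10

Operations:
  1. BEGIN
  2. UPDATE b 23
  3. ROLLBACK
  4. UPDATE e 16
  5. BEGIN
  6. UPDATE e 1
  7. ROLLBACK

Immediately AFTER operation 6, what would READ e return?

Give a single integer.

Initial committed: {a=13, b=12, d=19, e=10}
Op 1: BEGIN: in_txn=True, pending={}
Op 2: UPDATE b=23 (pending; pending now {b=23})
Op 3: ROLLBACK: discarded pending ['b']; in_txn=False
Op 4: UPDATE e=16 (auto-commit; committed e=16)
Op 5: BEGIN: in_txn=True, pending={}
Op 6: UPDATE e=1 (pending; pending now {e=1})
After op 6: visible(e) = 1 (pending={e=1}, committed={a=13, b=12, d=19, e=16})

Answer: 1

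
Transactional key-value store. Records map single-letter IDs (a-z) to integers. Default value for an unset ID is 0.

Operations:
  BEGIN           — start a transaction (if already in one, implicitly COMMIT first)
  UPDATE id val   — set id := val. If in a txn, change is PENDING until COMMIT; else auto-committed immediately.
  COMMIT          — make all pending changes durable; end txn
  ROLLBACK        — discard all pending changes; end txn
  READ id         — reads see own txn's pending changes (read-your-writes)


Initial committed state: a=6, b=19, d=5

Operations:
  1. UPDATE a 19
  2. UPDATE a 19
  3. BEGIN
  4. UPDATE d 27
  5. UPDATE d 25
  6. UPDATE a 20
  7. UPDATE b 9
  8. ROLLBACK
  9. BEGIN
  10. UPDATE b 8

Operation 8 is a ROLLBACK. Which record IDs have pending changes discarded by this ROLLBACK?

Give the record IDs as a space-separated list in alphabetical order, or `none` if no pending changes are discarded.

Answer: a b d

Derivation:
Initial committed: {a=6, b=19, d=5}
Op 1: UPDATE a=19 (auto-commit; committed a=19)
Op 2: UPDATE a=19 (auto-commit; committed a=19)
Op 3: BEGIN: in_txn=True, pending={}
Op 4: UPDATE d=27 (pending; pending now {d=27})
Op 5: UPDATE d=25 (pending; pending now {d=25})
Op 6: UPDATE a=20 (pending; pending now {a=20, d=25})
Op 7: UPDATE b=9 (pending; pending now {a=20, b=9, d=25})
Op 8: ROLLBACK: discarded pending ['a', 'b', 'd']; in_txn=False
Op 9: BEGIN: in_txn=True, pending={}
Op 10: UPDATE b=8 (pending; pending now {b=8})
ROLLBACK at op 8 discards: ['a', 'b', 'd']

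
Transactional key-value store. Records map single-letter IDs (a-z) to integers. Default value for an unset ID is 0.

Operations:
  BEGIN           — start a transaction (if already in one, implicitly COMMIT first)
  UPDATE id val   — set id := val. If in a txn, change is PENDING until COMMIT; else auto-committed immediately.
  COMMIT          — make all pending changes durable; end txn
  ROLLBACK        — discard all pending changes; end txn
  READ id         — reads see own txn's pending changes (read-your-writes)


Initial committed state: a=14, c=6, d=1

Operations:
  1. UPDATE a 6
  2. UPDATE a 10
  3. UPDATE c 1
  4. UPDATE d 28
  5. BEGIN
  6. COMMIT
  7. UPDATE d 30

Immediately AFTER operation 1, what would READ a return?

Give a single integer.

Answer: 6

Derivation:
Initial committed: {a=14, c=6, d=1}
Op 1: UPDATE a=6 (auto-commit; committed a=6)
After op 1: visible(a) = 6 (pending={}, committed={a=6, c=6, d=1})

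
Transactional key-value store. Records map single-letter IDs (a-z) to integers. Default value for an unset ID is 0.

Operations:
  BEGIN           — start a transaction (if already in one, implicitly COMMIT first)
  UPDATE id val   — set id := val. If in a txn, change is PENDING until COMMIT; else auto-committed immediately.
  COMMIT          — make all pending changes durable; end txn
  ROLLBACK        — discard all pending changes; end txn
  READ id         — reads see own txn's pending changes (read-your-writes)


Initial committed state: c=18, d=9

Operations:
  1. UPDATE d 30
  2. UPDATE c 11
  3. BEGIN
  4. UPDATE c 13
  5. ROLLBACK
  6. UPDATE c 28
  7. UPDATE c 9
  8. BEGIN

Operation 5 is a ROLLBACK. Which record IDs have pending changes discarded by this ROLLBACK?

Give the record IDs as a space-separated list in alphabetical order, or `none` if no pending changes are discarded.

Answer: c

Derivation:
Initial committed: {c=18, d=9}
Op 1: UPDATE d=30 (auto-commit; committed d=30)
Op 2: UPDATE c=11 (auto-commit; committed c=11)
Op 3: BEGIN: in_txn=True, pending={}
Op 4: UPDATE c=13 (pending; pending now {c=13})
Op 5: ROLLBACK: discarded pending ['c']; in_txn=False
Op 6: UPDATE c=28 (auto-commit; committed c=28)
Op 7: UPDATE c=9 (auto-commit; committed c=9)
Op 8: BEGIN: in_txn=True, pending={}
ROLLBACK at op 5 discards: ['c']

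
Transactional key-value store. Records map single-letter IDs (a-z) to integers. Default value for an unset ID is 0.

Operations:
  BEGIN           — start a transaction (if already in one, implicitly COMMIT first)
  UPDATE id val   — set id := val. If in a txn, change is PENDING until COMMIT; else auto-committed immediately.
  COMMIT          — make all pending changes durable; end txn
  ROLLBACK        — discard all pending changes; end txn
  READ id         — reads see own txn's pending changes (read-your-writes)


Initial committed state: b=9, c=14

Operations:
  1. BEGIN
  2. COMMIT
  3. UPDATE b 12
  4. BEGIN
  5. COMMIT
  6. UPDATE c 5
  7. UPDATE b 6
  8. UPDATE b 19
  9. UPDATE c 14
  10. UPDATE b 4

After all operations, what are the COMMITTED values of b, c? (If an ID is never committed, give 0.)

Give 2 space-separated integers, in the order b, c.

Initial committed: {b=9, c=14}
Op 1: BEGIN: in_txn=True, pending={}
Op 2: COMMIT: merged [] into committed; committed now {b=9, c=14}
Op 3: UPDATE b=12 (auto-commit; committed b=12)
Op 4: BEGIN: in_txn=True, pending={}
Op 5: COMMIT: merged [] into committed; committed now {b=12, c=14}
Op 6: UPDATE c=5 (auto-commit; committed c=5)
Op 7: UPDATE b=6 (auto-commit; committed b=6)
Op 8: UPDATE b=19 (auto-commit; committed b=19)
Op 9: UPDATE c=14 (auto-commit; committed c=14)
Op 10: UPDATE b=4 (auto-commit; committed b=4)
Final committed: {b=4, c=14}

Answer: 4 14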